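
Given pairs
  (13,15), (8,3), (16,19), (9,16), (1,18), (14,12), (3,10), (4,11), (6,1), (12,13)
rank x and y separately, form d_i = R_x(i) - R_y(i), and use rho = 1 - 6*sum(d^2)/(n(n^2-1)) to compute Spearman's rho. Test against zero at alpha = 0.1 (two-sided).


Step 1: Rank x and y separately (midranks; no ties here).
rank(x): 13->8, 8->5, 16->10, 9->6, 1->1, 14->9, 3->2, 4->3, 6->4, 12->7
rank(y): 15->7, 3->2, 19->10, 16->8, 18->9, 12->5, 10->3, 11->4, 1->1, 13->6
Step 2: d_i = R_x(i) - R_y(i); compute d_i^2.
  (8-7)^2=1, (5-2)^2=9, (10-10)^2=0, (6-8)^2=4, (1-9)^2=64, (9-5)^2=16, (2-3)^2=1, (3-4)^2=1, (4-1)^2=9, (7-6)^2=1
sum(d^2) = 106.
Step 3: rho = 1 - 6*106 / (10*(10^2 - 1)) = 1 - 636/990 = 0.357576.
Step 4: Under H0, t = rho * sqrt((n-2)/(1-rho^2)) = 1.0830 ~ t(8).
Step 5: Two-sided p-value from the t-distribution with 8 df = 0.310376.
Step 6: alpha = 0.1. fail to reject H0.

rho = 0.3576, p = 0.310376, fail to reject H0 at alpha = 0.1.


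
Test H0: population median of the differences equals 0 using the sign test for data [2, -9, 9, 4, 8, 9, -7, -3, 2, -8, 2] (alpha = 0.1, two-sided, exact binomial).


Step 1: Discard zero differences. Original n = 11; n_eff = number of nonzero differences = 11.
Nonzero differences (with sign): +2, -9, +9, +4, +8, +9, -7, -3, +2, -8, +2
Step 2: Count signs: positive = 7, negative = 4.
Step 3: Under H0: P(positive) = 0.5, so the number of positives S ~ Bin(11, 0.5).
Step 4: Two-sided exact p-value = sum of Bin(11,0.5) probabilities at or below the observed probability = 0.548828.
Step 5: alpha = 0.1. fail to reject H0.

n_eff = 11, pos = 7, neg = 4, p = 0.548828, fail to reject H0.


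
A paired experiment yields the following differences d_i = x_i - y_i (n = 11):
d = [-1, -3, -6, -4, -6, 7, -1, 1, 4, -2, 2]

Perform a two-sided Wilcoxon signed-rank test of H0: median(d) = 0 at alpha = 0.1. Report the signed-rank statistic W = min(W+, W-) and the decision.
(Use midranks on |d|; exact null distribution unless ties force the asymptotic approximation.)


Step 1: Drop any zero differences (none here) and take |d_i|.
|d| = [1, 3, 6, 4, 6, 7, 1, 1, 4, 2, 2]
Step 2: Midrank |d_i| (ties get averaged ranks).
ranks: |1|->2, |3|->6, |6|->9.5, |4|->7.5, |6|->9.5, |7|->11, |1|->2, |1|->2, |4|->7.5, |2|->4.5, |2|->4.5
Step 3: Attach original signs; sum ranks with positive sign and with negative sign.
W+ = 11 + 2 + 7.5 + 4.5 = 25
W- = 2 + 6 + 9.5 + 7.5 + 9.5 + 2 + 4.5 = 41
(Check: W+ + W- = 66 should equal n(n+1)/2 = 66.)
Step 4: Test statistic W = min(W+, W-) = 25.
Step 5: Ties in |d|, so use the tie-corrected normal approximation.
        E[W] = n(n+1)/4 = 11*12/4 = 33.
        Tie groups: |d|=1 (t=3), |d|=2 (t=2), |d|=4 (t=2), |d|=6 (t=2); sum(t^3 - t) = 42.
        Var[W] = n(n+1)(2n+1)/24 - sum(t^3-t)/48 = 3036/24 - 42/48 = 125.625.
        z = (W - E[W]) / sqrt(Var[W]) = (25 - 33) / 11.2083 = -0.7138.
        Two-sided p = 2*Phi(z) = 0.475376.
Step 6: alpha = 0.1. fail to reject H0.

W+ = 25, W- = 41, W = min = 25, p = 0.475376, fail to reject H0.


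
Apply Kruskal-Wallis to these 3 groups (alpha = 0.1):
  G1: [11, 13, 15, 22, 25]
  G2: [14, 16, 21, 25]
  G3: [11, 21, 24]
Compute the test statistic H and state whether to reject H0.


Step 1: Combine all N = 12 observations and assign midranks.
sorted (value, group, rank): (11,G1,1.5), (11,G3,1.5), (13,G1,3), (14,G2,4), (15,G1,5), (16,G2,6), (21,G2,7.5), (21,G3,7.5), (22,G1,9), (24,G3,10), (25,G1,11.5), (25,G2,11.5)
Step 2: Sum ranks within each group.
R_1 = 30 (n_1 = 5)
R_2 = 29 (n_2 = 4)
R_3 = 19 (n_3 = 3)
Step 3: H = 12/(N(N+1)) * sum(R_i^2/n_i) - 3(N+1)
     = 12/(12*13) * (30^2/5 + 29^2/4 + 19^2/3) - 3*13
     = 0.076923 * 510.583 - 39
     = 0.275641.
Step 4: Ties present; correction factor C = 1 - 18/(12^3 - 12) = 0.989510. Corrected H = 0.275641 / 0.989510 = 0.278563.
Step 5: Under H0, H ~ chi^2(2); p-value = 0.869983.
Step 6: alpha = 0.1. fail to reject H0.

H = 0.2786, df = 2, p = 0.869983, fail to reject H0.


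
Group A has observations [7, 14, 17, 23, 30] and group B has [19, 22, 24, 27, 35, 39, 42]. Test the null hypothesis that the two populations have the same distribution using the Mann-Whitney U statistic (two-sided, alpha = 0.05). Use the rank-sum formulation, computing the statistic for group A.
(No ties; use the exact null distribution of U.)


Step 1: Combine and sort all 12 observations; assign midranks.
sorted (value, group): (7,X), (14,X), (17,X), (19,Y), (22,Y), (23,X), (24,Y), (27,Y), (30,X), (35,Y), (39,Y), (42,Y)
ranks: 7->1, 14->2, 17->3, 19->4, 22->5, 23->6, 24->7, 27->8, 30->9, 35->10, 39->11, 42->12
Step 2: Rank sum for X: R1 = 1 + 2 + 3 + 6 + 9 = 21.
Step 3: U_X = R1 - n1(n1+1)/2 = 21 - 5*6/2 = 21 - 15 = 6.
       U_Y = n1*n2 - U_X = 35 - 6 = 29.
Step 4: No ties, so the exact null distribution of U (based on enumerating the C(12,5) = 792 equally likely rank assignments) gives the two-sided p-value.
Step 5: p-value = 0.073232; compare to alpha = 0.05. fail to reject H0.

U_X = 6, p = 0.073232, fail to reject H0 at alpha = 0.05.


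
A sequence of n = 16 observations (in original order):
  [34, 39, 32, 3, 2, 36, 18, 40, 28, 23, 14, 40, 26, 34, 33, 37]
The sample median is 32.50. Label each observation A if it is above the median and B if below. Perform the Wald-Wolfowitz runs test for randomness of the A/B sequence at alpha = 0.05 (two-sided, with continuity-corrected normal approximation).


Step 1: Compute median = 32.50; label A = above, B = below.
Labels in order: AABBBABABBBABAAA  (n_A = 8, n_B = 8)
Step 2: Count runs R = 9.
Step 3: Under H0 (random ordering), E[R] = 2*n_A*n_B/(n_A+n_B) + 1 = 2*8*8/16 + 1 = 9.0000.
        Var[R] = 2*n_A*n_B*(2*n_A*n_B - n_A - n_B) / ((n_A+n_B)^2 * (n_A+n_B-1)) = 14336/3840 = 3.7333.
        SD[R] = 1.9322.
Step 4: R = E[R], so z = 0 with no continuity correction.
Step 5: Two-sided p-value via normal approximation = 2*(1 - Phi(|z|)) = 1.000000.
Step 6: alpha = 0.05. fail to reject H0.

R = 9, z = 0.0000, p = 1.000000, fail to reject H0.


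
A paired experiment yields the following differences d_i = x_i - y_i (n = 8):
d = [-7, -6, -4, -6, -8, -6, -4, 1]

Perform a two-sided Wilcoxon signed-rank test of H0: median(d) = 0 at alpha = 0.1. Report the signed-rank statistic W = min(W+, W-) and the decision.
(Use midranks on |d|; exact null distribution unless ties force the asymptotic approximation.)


Step 1: Drop any zero differences (none here) and take |d_i|.
|d| = [7, 6, 4, 6, 8, 6, 4, 1]
Step 2: Midrank |d_i| (ties get averaged ranks).
ranks: |7|->7, |6|->5, |4|->2.5, |6|->5, |8|->8, |6|->5, |4|->2.5, |1|->1
Step 3: Attach original signs; sum ranks with positive sign and with negative sign.
W+ = 1 = 1
W- = 7 + 5 + 2.5 + 5 + 8 + 5 + 2.5 = 35
(Check: W+ + W- = 36 should equal n(n+1)/2 = 36.)
Step 4: Test statistic W = min(W+, W-) = 1.
Step 5: Ties in |d|, so use the tie-corrected normal approximation.
        E[W] = n(n+1)/4 = 8*9/4 = 18.
        Tie groups: |d|=4 (t=2), |d|=6 (t=3); sum(t^3 - t) = 30.
        Var[W] = n(n+1)(2n+1)/24 - sum(t^3-t)/48 = 1224/24 - 30/48 = 50.375.
        z = (W - E[W]) / sqrt(Var[W]) = (1 - 18) / 7.0975 = -2.3952.
        Two-sided p = 2*Phi(z) = 0.016611.
Step 6: alpha = 0.1. reject H0.

W+ = 1, W- = 35, W = min = 1, p = 0.016611, reject H0.


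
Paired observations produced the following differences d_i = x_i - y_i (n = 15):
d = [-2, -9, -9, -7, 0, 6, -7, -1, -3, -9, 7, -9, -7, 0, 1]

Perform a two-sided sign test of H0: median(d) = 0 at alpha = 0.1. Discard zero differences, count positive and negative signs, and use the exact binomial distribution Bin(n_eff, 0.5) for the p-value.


Step 1: Discard zero differences. Original n = 15; n_eff = number of nonzero differences = 13.
Nonzero differences (with sign): -2, -9, -9, -7, +6, -7, -1, -3, -9, +7, -9, -7, +1
Step 2: Count signs: positive = 3, negative = 10.
Step 3: Under H0: P(positive) = 0.5, so the number of positives S ~ Bin(13, 0.5).
Step 4: Two-sided exact p-value = sum of Bin(13,0.5) probabilities at or below the observed probability = 0.092285.
Step 5: alpha = 0.1. reject H0.

n_eff = 13, pos = 3, neg = 10, p = 0.092285, reject H0.


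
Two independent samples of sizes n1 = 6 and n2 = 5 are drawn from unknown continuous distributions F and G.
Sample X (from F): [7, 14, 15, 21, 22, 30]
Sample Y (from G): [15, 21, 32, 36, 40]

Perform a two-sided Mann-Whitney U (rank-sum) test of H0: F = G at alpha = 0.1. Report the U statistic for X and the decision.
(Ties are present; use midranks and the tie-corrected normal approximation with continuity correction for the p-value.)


Step 1: Combine and sort all 11 observations; assign midranks.
sorted (value, group): (7,X), (14,X), (15,X), (15,Y), (21,X), (21,Y), (22,X), (30,X), (32,Y), (36,Y), (40,Y)
ranks: 7->1, 14->2, 15->3.5, 15->3.5, 21->5.5, 21->5.5, 22->7, 30->8, 32->9, 36->10, 40->11
Step 2: Rank sum for X: R1 = 1 + 2 + 3.5 + 5.5 + 7 + 8 = 27.
Step 3: U_X = R1 - n1(n1+1)/2 = 27 - 6*7/2 = 27 - 21 = 6.
       U_Y = n1*n2 - U_X = 30 - 6 = 24.
Step 4: Ties are present, so use the tie-corrected normal approximation (with continuity correction) for the p-value.
Step 5: p-value = 0.119000; compare to alpha = 0.1. fail to reject H0.

U_X = 6, p = 0.119000, fail to reject H0 at alpha = 0.1.


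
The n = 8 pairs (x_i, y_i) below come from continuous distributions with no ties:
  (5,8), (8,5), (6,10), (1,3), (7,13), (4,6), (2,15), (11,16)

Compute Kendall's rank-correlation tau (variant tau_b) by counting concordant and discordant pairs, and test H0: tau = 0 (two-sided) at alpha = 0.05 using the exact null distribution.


Step 1: Enumerate the 28 unordered pairs (i,j) with i<j and classify each by sign(x_j-x_i) * sign(y_j-y_i).
  (1,2):dx=+3,dy=-3->D; (1,3):dx=+1,dy=+2->C; (1,4):dx=-4,dy=-5->C; (1,5):dx=+2,dy=+5->C
  (1,6):dx=-1,dy=-2->C; (1,7):dx=-3,dy=+7->D; (1,8):dx=+6,dy=+8->C; (2,3):dx=-2,dy=+5->D
  (2,4):dx=-7,dy=-2->C; (2,5):dx=-1,dy=+8->D; (2,6):dx=-4,dy=+1->D; (2,7):dx=-6,dy=+10->D
  (2,8):dx=+3,dy=+11->C; (3,4):dx=-5,dy=-7->C; (3,5):dx=+1,dy=+3->C; (3,6):dx=-2,dy=-4->C
  (3,7):dx=-4,dy=+5->D; (3,8):dx=+5,dy=+6->C; (4,5):dx=+6,dy=+10->C; (4,6):dx=+3,dy=+3->C
  (4,7):dx=+1,dy=+12->C; (4,8):dx=+10,dy=+13->C; (5,6):dx=-3,dy=-7->C; (5,7):dx=-5,dy=+2->D
  (5,8):dx=+4,dy=+3->C; (6,7):dx=-2,dy=+9->D; (6,8):dx=+7,dy=+10->C; (7,8):dx=+9,dy=+1->C
Step 2: C = 19, D = 9, total pairs = 28.
Step 3: tau = (C - D)/(n(n-1)/2) = (19 - 9)/28 = 0.357143.
Step 4: Exact two-sided p-value (enumerate n! = 40320 permutations of y under H0): p = 0.275099.
Step 5: alpha = 0.05. fail to reject H0.

tau_b = 0.3571 (C=19, D=9), p = 0.275099, fail to reject H0.


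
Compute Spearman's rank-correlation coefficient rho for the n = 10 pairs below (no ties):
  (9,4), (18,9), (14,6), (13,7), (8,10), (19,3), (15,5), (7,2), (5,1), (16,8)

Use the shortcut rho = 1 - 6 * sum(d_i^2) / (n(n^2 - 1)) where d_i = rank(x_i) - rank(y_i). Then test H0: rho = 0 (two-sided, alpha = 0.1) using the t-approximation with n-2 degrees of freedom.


Step 1: Rank x and y separately (midranks; no ties here).
rank(x): 9->4, 18->9, 14->6, 13->5, 8->3, 19->10, 15->7, 7->2, 5->1, 16->8
rank(y): 4->4, 9->9, 6->6, 7->7, 10->10, 3->3, 5->5, 2->2, 1->1, 8->8
Step 2: d_i = R_x(i) - R_y(i); compute d_i^2.
  (4-4)^2=0, (9-9)^2=0, (6-6)^2=0, (5-7)^2=4, (3-10)^2=49, (10-3)^2=49, (7-5)^2=4, (2-2)^2=0, (1-1)^2=0, (8-8)^2=0
sum(d^2) = 106.
Step 3: rho = 1 - 6*106 / (10*(10^2 - 1)) = 1 - 636/990 = 0.357576.
Step 4: Under H0, t = rho * sqrt((n-2)/(1-rho^2)) = 1.0830 ~ t(8).
Step 5: Two-sided p-value from the t-distribution with 8 df = 0.310376.
Step 6: alpha = 0.1. fail to reject H0.

rho = 0.3576, p = 0.310376, fail to reject H0 at alpha = 0.1.


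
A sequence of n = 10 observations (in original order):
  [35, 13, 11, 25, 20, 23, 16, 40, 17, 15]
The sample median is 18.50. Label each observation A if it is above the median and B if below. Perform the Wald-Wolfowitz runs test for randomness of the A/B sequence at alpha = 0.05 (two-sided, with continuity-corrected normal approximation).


Step 1: Compute median = 18.50; label A = above, B = below.
Labels in order: ABBAAABABB  (n_A = 5, n_B = 5)
Step 2: Count runs R = 6.
Step 3: Under H0 (random ordering), E[R] = 2*n_A*n_B/(n_A+n_B) + 1 = 2*5*5/10 + 1 = 6.0000.
        Var[R] = 2*n_A*n_B*(2*n_A*n_B - n_A - n_B) / ((n_A+n_B)^2 * (n_A+n_B-1)) = 2000/900 = 2.2222.
        SD[R] = 1.4907.
Step 4: R = E[R], so z = 0 with no continuity correction.
Step 5: Two-sided p-value via normal approximation = 2*(1 - Phi(|z|)) = 1.000000.
Step 6: alpha = 0.05. fail to reject H0.

R = 6, z = 0.0000, p = 1.000000, fail to reject H0.


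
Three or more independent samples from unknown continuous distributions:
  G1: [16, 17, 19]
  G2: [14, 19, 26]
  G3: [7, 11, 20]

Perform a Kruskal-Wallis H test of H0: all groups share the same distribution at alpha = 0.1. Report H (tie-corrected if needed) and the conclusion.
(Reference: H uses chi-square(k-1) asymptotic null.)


Step 1: Combine all N = 9 observations and assign midranks.
sorted (value, group, rank): (7,G3,1), (11,G3,2), (14,G2,3), (16,G1,4), (17,G1,5), (19,G1,6.5), (19,G2,6.5), (20,G3,8), (26,G2,9)
Step 2: Sum ranks within each group.
R_1 = 15.5 (n_1 = 3)
R_2 = 18.5 (n_2 = 3)
R_3 = 11 (n_3 = 3)
Step 3: H = 12/(N(N+1)) * sum(R_i^2/n_i) - 3(N+1)
     = 12/(9*10) * (15.5^2/3 + 18.5^2/3 + 11^2/3) - 3*10
     = 0.133333 * 234.5 - 30
     = 1.266667.
Step 4: Ties present; correction factor C = 1 - 6/(9^3 - 9) = 0.991667. Corrected H = 1.266667 / 0.991667 = 1.277311.
Step 5: Under H0, H ~ chi^2(2); p-value = 0.528002.
Step 6: alpha = 0.1. fail to reject H0.

H = 1.2773, df = 2, p = 0.528002, fail to reject H0.


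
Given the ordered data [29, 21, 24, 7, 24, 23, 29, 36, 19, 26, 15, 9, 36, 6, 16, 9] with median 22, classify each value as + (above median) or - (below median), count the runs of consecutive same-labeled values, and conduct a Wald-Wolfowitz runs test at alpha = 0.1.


Step 1: Compute median = 22; label A = above, B = below.
Labels in order: ABABAAAABABBABBB  (n_A = 8, n_B = 8)
Step 2: Count runs R = 10.
Step 3: Under H0 (random ordering), E[R] = 2*n_A*n_B/(n_A+n_B) + 1 = 2*8*8/16 + 1 = 9.0000.
        Var[R] = 2*n_A*n_B*(2*n_A*n_B - n_A - n_B) / ((n_A+n_B)^2 * (n_A+n_B-1)) = 14336/3840 = 3.7333.
        SD[R] = 1.9322.
Step 4: Continuity-corrected z = (R - 0.5 - E[R]) / SD[R] = (10 - 0.5 - 9.0000) / 1.9322 = 0.2588.
Step 5: Two-sided p-value via normal approximation = 2*(1 - Phi(|z|)) = 0.795809.
Step 6: alpha = 0.1. fail to reject H0.

R = 10, z = 0.2588, p = 0.795809, fail to reject H0.


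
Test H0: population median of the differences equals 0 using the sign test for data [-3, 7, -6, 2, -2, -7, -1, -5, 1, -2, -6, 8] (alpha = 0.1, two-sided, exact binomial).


Step 1: Discard zero differences. Original n = 12; n_eff = number of nonzero differences = 12.
Nonzero differences (with sign): -3, +7, -6, +2, -2, -7, -1, -5, +1, -2, -6, +8
Step 2: Count signs: positive = 4, negative = 8.
Step 3: Under H0: P(positive) = 0.5, so the number of positives S ~ Bin(12, 0.5).
Step 4: Two-sided exact p-value = sum of Bin(12,0.5) probabilities at or below the observed probability = 0.387695.
Step 5: alpha = 0.1. fail to reject H0.

n_eff = 12, pos = 4, neg = 8, p = 0.387695, fail to reject H0.


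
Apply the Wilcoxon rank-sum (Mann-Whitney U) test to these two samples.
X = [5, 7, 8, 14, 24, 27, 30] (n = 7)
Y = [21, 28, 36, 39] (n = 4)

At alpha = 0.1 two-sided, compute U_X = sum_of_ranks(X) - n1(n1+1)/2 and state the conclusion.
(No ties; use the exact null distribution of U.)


Step 1: Combine and sort all 11 observations; assign midranks.
sorted (value, group): (5,X), (7,X), (8,X), (14,X), (21,Y), (24,X), (27,X), (28,Y), (30,X), (36,Y), (39,Y)
ranks: 5->1, 7->2, 8->3, 14->4, 21->5, 24->6, 27->7, 28->8, 30->9, 36->10, 39->11
Step 2: Rank sum for X: R1 = 1 + 2 + 3 + 4 + 6 + 7 + 9 = 32.
Step 3: U_X = R1 - n1(n1+1)/2 = 32 - 7*8/2 = 32 - 28 = 4.
       U_Y = n1*n2 - U_X = 28 - 4 = 24.
Step 4: No ties, so the exact null distribution of U (based on enumerating the C(11,7) = 330 equally likely rank assignments) gives the two-sided p-value.
Step 5: p-value = 0.072727; compare to alpha = 0.1. reject H0.

U_X = 4, p = 0.072727, reject H0 at alpha = 0.1.


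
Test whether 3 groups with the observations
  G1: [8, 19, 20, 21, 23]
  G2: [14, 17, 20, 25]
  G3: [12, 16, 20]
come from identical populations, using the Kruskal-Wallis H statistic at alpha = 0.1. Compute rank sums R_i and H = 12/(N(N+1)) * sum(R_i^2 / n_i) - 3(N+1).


Step 1: Combine all N = 12 observations and assign midranks.
sorted (value, group, rank): (8,G1,1), (12,G3,2), (14,G2,3), (16,G3,4), (17,G2,5), (19,G1,6), (20,G1,8), (20,G2,8), (20,G3,8), (21,G1,10), (23,G1,11), (25,G2,12)
Step 2: Sum ranks within each group.
R_1 = 36 (n_1 = 5)
R_2 = 28 (n_2 = 4)
R_3 = 14 (n_3 = 3)
Step 3: H = 12/(N(N+1)) * sum(R_i^2/n_i) - 3(N+1)
     = 12/(12*13) * (36^2/5 + 28^2/4 + 14^2/3) - 3*13
     = 0.076923 * 520.533 - 39
     = 1.041026.
Step 4: Ties present; correction factor C = 1 - 24/(12^3 - 12) = 0.986014. Corrected H = 1.041026 / 0.986014 = 1.055792.
Step 5: Under H0, H ~ chi^2(2); p-value = 0.589845.
Step 6: alpha = 0.1. fail to reject H0.

H = 1.0558, df = 2, p = 0.589845, fail to reject H0.


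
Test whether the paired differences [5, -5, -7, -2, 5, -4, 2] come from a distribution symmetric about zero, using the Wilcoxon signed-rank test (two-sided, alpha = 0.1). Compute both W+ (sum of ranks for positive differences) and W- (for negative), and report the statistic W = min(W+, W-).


Step 1: Drop any zero differences (none here) and take |d_i|.
|d| = [5, 5, 7, 2, 5, 4, 2]
Step 2: Midrank |d_i| (ties get averaged ranks).
ranks: |5|->5, |5|->5, |7|->7, |2|->1.5, |5|->5, |4|->3, |2|->1.5
Step 3: Attach original signs; sum ranks with positive sign and with negative sign.
W+ = 5 + 5 + 1.5 = 11.5
W- = 5 + 7 + 1.5 + 3 = 16.5
(Check: W+ + W- = 28 should equal n(n+1)/2 = 28.)
Step 4: Test statistic W = min(W+, W-) = 11.5.
Step 5: Ties in |d|, so use the tie-corrected normal approximation.
        E[W] = n(n+1)/4 = 7*8/4 = 14.
        Tie groups: |d|=2 (t=2), |d|=5 (t=3); sum(t^3 - t) = 30.
        Var[W] = n(n+1)(2n+1)/24 - sum(t^3-t)/48 = 840/24 - 30/48 = 34.375.
        z = (W - E[W]) / sqrt(Var[W]) = (11.5 - 14) / 5.8630 = -0.4264.
        Two-sided p = 2*Phi(z) = 0.669815.
Step 6: alpha = 0.1. fail to reject H0.

W+ = 11.5, W- = 16.5, W = min = 11.5, p = 0.669815, fail to reject H0.


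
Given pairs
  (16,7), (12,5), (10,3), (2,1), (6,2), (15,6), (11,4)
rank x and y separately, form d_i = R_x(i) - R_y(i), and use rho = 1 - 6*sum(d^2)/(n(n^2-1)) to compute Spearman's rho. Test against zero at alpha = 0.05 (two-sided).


Step 1: Rank x and y separately (midranks; no ties here).
rank(x): 16->7, 12->5, 10->3, 2->1, 6->2, 15->6, 11->4
rank(y): 7->7, 5->5, 3->3, 1->1, 2->2, 6->6, 4->4
Step 2: d_i = R_x(i) - R_y(i); compute d_i^2.
  (7-7)^2=0, (5-5)^2=0, (3-3)^2=0, (1-1)^2=0, (2-2)^2=0, (6-6)^2=0, (4-4)^2=0
sum(d^2) = 0.
Step 3: rho = 1 - 6*0 / (7*(7^2 - 1)) = 1 - 0/336 = 1.000000.
Step 5: Two-sided p-value from the t-distribution with 5 df = 0.000000.
Step 6: alpha = 0.05. reject H0.

rho = 1.0000, p = 0.000000, reject H0 at alpha = 0.05.


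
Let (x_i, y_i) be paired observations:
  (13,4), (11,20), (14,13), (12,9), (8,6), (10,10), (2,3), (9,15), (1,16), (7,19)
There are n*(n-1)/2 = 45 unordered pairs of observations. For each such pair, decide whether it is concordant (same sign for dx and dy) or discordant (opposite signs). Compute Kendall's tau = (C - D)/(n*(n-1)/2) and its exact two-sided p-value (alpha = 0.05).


Step 1: Enumerate the 45 unordered pairs (i,j) with i<j and classify each by sign(x_j-x_i) * sign(y_j-y_i).
  (1,2):dx=-2,dy=+16->D; (1,3):dx=+1,dy=+9->C; (1,4):dx=-1,dy=+5->D; (1,5):dx=-5,dy=+2->D
  (1,6):dx=-3,dy=+6->D; (1,7):dx=-11,dy=-1->C; (1,8):dx=-4,dy=+11->D; (1,9):dx=-12,dy=+12->D
  (1,10):dx=-6,dy=+15->D; (2,3):dx=+3,dy=-7->D; (2,4):dx=+1,dy=-11->D; (2,5):dx=-3,dy=-14->C
  (2,6):dx=-1,dy=-10->C; (2,7):dx=-9,dy=-17->C; (2,8):dx=-2,dy=-5->C; (2,9):dx=-10,dy=-4->C
  (2,10):dx=-4,dy=-1->C; (3,4):dx=-2,dy=-4->C; (3,5):dx=-6,dy=-7->C; (3,6):dx=-4,dy=-3->C
  (3,7):dx=-12,dy=-10->C; (3,8):dx=-5,dy=+2->D; (3,9):dx=-13,dy=+3->D; (3,10):dx=-7,dy=+6->D
  (4,5):dx=-4,dy=-3->C; (4,6):dx=-2,dy=+1->D; (4,7):dx=-10,dy=-6->C; (4,8):dx=-3,dy=+6->D
  (4,9):dx=-11,dy=+7->D; (4,10):dx=-5,dy=+10->D; (5,6):dx=+2,dy=+4->C; (5,7):dx=-6,dy=-3->C
  (5,8):dx=+1,dy=+9->C; (5,9):dx=-7,dy=+10->D; (5,10):dx=-1,dy=+13->D; (6,7):dx=-8,dy=-7->C
  (6,8):dx=-1,dy=+5->D; (6,9):dx=-9,dy=+6->D; (6,10):dx=-3,dy=+9->D; (7,8):dx=+7,dy=+12->C
  (7,9):dx=-1,dy=+13->D; (7,10):dx=+5,dy=+16->C; (8,9):dx=-8,dy=+1->D; (8,10):dx=-2,dy=+4->D
  (9,10):dx=+6,dy=+3->C
Step 2: C = 21, D = 24, total pairs = 45.
Step 3: tau = (C - D)/(n(n-1)/2) = (21 - 24)/45 = -0.066667.
Step 4: Exact two-sided p-value (enumerate n! = 3628800 permutations of y under H0): p = 0.861801.
Step 5: alpha = 0.05. fail to reject H0.

tau_b = -0.0667 (C=21, D=24), p = 0.861801, fail to reject H0.


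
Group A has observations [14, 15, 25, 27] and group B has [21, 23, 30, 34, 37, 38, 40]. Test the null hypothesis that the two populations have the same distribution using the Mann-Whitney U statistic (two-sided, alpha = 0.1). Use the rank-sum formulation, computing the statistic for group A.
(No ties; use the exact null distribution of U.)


Step 1: Combine and sort all 11 observations; assign midranks.
sorted (value, group): (14,X), (15,X), (21,Y), (23,Y), (25,X), (27,X), (30,Y), (34,Y), (37,Y), (38,Y), (40,Y)
ranks: 14->1, 15->2, 21->3, 23->4, 25->5, 27->6, 30->7, 34->8, 37->9, 38->10, 40->11
Step 2: Rank sum for X: R1 = 1 + 2 + 5 + 6 = 14.
Step 3: U_X = R1 - n1(n1+1)/2 = 14 - 4*5/2 = 14 - 10 = 4.
       U_Y = n1*n2 - U_X = 28 - 4 = 24.
Step 4: No ties, so the exact null distribution of U (based on enumerating the C(11,4) = 330 equally likely rank assignments) gives the two-sided p-value.
Step 5: p-value = 0.072727; compare to alpha = 0.1. reject H0.

U_X = 4, p = 0.072727, reject H0 at alpha = 0.1.


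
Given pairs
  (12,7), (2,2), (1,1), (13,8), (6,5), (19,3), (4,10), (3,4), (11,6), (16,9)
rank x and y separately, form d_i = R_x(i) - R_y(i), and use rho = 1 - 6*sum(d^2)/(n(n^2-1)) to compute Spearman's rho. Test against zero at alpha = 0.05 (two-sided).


Step 1: Rank x and y separately (midranks; no ties here).
rank(x): 12->7, 2->2, 1->1, 13->8, 6->5, 19->10, 4->4, 3->3, 11->6, 16->9
rank(y): 7->7, 2->2, 1->1, 8->8, 5->5, 3->3, 10->10, 4->4, 6->6, 9->9
Step 2: d_i = R_x(i) - R_y(i); compute d_i^2.
  (7-7)^2=0, (2-2)^2=0, (1-1)^2=0, (8-8)^2=0, (5-5)^2=0, (10-3)^2=49, (4-10)^2=36, (3-4)^2=1, (6-6)^2=0, (9-9)^2=0
sum(d^2) = 86.
Step 3: rho = 1 - 6*86 / (10*(10^2 - 1)) = 1 - 516/990 = 0.478788.
Step 4: Under H0, t = rho * sqrt((n-2)/(1-rho^2)) = 1.5425 ~ t(8).
Step 5: Two-sided p-value from the t-distribution with 8 df = 0.161523.
Step 6: alpha = 0.05. fail to reject H0.

rho = 0.4788, p = 0.161523, fail to reject H0 at alpha = 0.05.


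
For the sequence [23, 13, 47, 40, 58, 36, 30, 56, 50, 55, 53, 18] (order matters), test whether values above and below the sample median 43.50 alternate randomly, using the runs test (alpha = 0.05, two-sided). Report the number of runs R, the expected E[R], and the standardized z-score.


Step 1: Compute median = 43.50; label A = above, B = below.
Labels in order: BBABABBAAAAB  (n_A = 6, n_B = 6)
Step 2: Count runs R = 7.
Step 3: Under H0 (random ordering), E[R] = 2*n_A*n_B/(n_A+n_B) + 1 = 2*6*6/12 + 1 = 7.0000.
        Var[R] = 2*n_A*n_B*(2*n_A*n_B - n_A - n_B) / ((n_A+n_B)^2 * (n_A+n_B-1)) = 4320/1584 = 2.7273.
        SD[R] = 1.6514.
Step 4: R = E[R], so z = 0 with no continuity correction.
Step 5: Two-sided p-value via normal approximation = 2*(1 - Phi(|z|)) = 1.000000.
Step 6: alpha = 0.05. fail to reject H0.

R = 7, z = 0.0000, p = 1.000000, fail to reject H0.


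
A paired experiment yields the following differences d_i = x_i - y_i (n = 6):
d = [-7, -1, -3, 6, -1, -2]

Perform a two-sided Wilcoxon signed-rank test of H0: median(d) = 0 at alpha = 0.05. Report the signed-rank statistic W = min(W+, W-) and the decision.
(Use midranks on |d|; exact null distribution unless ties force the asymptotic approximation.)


Step 1: Drop any zero differences (none here) and take |d_i|.
|d| = [7, 1, 3, 6, 1, 2]
Step 2: Midrank |d_i| (ties get averaged ranks).
ranks: |7|->6, |1|->1.5, |3|->4, |6|->5, |1|->1.5, |2|->3
Step 3: Attach original signs; sum ranks with positive sign and with negative sign.
W+ = 5 = 5
W- = 6 + 1.5 + 4 + 1.5 + 3 = 16
(Check: W+ + W- = 21 should equal n(n+1)/2 = 21.)
Step 4: Test statistic W = min(W+, W-) = 5.
Step 5: Ties in |d|, so use the tie-corrected normal approximation.
        E[W] = n(n+1)/4 = 6*7/4 = 10.5.
        Tie groups: |d|=1 (t=2); sum(t^3 - t) = 6.
        Var[W] = n(n+1)(2n+1)/24 - sum(t^3-t)/48 = 546/24 - 6/48 = 22.625.
        z = (W - E[W]) / sqrt(Var[W]) = (5 - 10.5) / 4.7566 = -1.1563.
        Two-sided p = 2*Phi(z) = 0.247561.
Step 6: alpha = 0.05. fail to reject H0.

W+ = 5, W- = 16, W = min = 5, p = 0.247561, fail to reject H0.


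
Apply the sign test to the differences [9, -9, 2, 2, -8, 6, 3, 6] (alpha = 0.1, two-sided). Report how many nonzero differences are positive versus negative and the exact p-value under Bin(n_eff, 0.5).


Step 1: Discard zero differences. Original n = 8; n_eff = number of nonzero differences = 8.
Nonzero differences (with sign): +9, -9, +2, +2, -8, +6, +3, +6
Step 2: Count signs: positive = 6, negative = 2.
Step 3: Under H0: P(positive) = 0.5, so the number of positives S ~ Bin(8, 0.5).
Step 4: Two-sided exact p-value = sum of Bin(8,0.5) probabilities at or below the observed probability = 0.289062.
Step 5: alpha = 0.1. fail to reject H0.

n_eff = 8, pos = 6, neg = 2, p = 0.289062, fail to reject H0.


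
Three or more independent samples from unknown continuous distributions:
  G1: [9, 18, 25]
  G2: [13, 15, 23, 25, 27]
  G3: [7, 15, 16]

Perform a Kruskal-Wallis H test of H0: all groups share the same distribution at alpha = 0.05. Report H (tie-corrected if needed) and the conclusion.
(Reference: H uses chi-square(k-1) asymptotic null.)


Step 1: Combine all N = 11 observations and assign midranks.
sorted (value, group, rank): (7,G3,1), (9,G1,2), (13,G2,3), (15,G2,4.5), (15,G3,4.5), (16,G3,6), (18,G1,7), (23,G2,8), (25,G1,9.5), (25,G2,9.5), (27,G2,11)
Step 2: Sum ranks within each group.
R_1 = 18.5 (n_1 = 3)
R_2 = 36 (n_2 = 5)
R_3 = 11.5 (n_3 = 3)
Step 3: H = 12/(N(N+1)) * sum(R_i^2/n_i) - 3(N+1)
     = 12/(11*12) * (18.5^2/3 + 36^2/5 + 11.5^2/3) - 3*12
     = 0.090909 * 417.367 - 36
     = 1.942424.
Step 4: Ties present; correction factor C = 1 - 12/(11^3 - 11) = 0.990909. Corrected H = 1.942424 / 0.990909 = 1.960245.
Step 5: Under H0, H ~ chi^2(2); p-value = 0.375265.
Step 6: alpha = 0.05. fail to reject H0.

H = 1.9602, df = 2, p = 0.375265, fail to reject H0.


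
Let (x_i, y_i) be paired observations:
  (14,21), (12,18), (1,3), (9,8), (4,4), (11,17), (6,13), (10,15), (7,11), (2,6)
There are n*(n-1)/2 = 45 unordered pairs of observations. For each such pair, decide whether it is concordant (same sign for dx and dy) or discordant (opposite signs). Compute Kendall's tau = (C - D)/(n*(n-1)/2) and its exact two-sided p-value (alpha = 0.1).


Step 1: Enumerate the 45 unordered pairs (i,j) with i<j and classify each by sign(x_j-x_i) * sign(y_j-y_i).
  (1,2):dx=-2,dy=-3->C; (1,3):dx=-13,dy=-18->C; (1,4):dx=-5,dy=-13->C; (1,5):dx=-10,dy=-17->C
  (1,6):dx=-3,dy=-4->C; (1,7):dx=-8,dy=-8->C; (1,8):dx=-4,dy=-6->C; (1,9):dx=-7,dy=-10->C
  (1,10):dx=-12,dy=-15->C; (2,3):dx=-11,dy=-15->C; (2,4):dx=-3,dy=-10->C; (2,5):dx=-8,dy=-14->C
  (2,6):dx=-1,dy=-1->C; (2,7):dx=-6,dy=-5->C; (2,8):dx=-2,dy=-3->C; (2,9):dx=-5,dy=-7->C
  (2,10):dx=-10,dy=-12->C; (3,4):dx=+8,dy=+5->C; (3,5):dx=+3,dy=+1->C; (3,6):dx=+10,dy=+14->C
  (3,7):dx=+5,dy=+10->C; (3,8):dx=+9,dy=+12->C; (3,9):dx=+6,dy=+8->C; (3,10):dx=+1,dy=+3->C
  (4,5):dx=-5,dy=-4->C; (4,6):dx=+2,dy=+9->C; (4,7):dx=-3,dy=+5->D; (4,8):dx=+1,dy=+7->C
  (4,9):dx=-2,dy=+3->D; (4,10):dx=-7,dy=-2->C; (5,6):dx=+7,dy=+13->C; (5,7):dx=+2,dy=+9->C
  (5,8):dx=+6,dy=+11->C; (5,9):dx=+3,dy=+7->C; (5,10):dx=-2,dy=+2->D; (6,7):dx=-5,dy=-4->C
  (6,8):dx=-1,dy=-2->C; (6,9):dx=-4,dy=-6->C; (6,10):dx=-9,dy=-11->C; (7,8):dx=+4,dy=+2->C
  (7,9):dx=+1,dy=-2->D; (7,10):dx=-4,dy=-7->C; (8,9):dx=-3,dy=-4->C; (8,10):dx=-8,dy=-9->C
  (9,10):dx=-5,dy=-5->C
Step 2: C = 41, D = 4, total pairs = 45.
Step 3: tau = (C - D)/(n(n-1)/2) = (41 - 4)/45 = 0.822222.
Step 4: Exact two-sided p-value (enumerate n! = 3628800 permutations of y under H0): p = 0.000358.
Step 5: alpha = 0.1. reject H0.

tau_b = 0.8222 (C=41, D=4), p = 0.000358, reject H0.


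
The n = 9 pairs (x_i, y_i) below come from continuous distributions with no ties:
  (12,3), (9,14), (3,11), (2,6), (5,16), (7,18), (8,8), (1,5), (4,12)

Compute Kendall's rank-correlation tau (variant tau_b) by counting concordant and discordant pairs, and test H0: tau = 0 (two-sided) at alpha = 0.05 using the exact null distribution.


Step 1: Enumerate the 36 unordered pairs (i,j) with i<j and classify each by sign(x_j-x_i) * sign(y_j-y_i).
  (1,2):dx=-3,dy=+11->D; (1,3):dx=-9,dy=+8->D; (1,4):dx=-10,dy=+3->D; (1,5):dx=-7,dy=+13->D
  (1,6):dx=-5,dy=+15->D; (1,7):dx=-4,dy=+5->D; (1,8):dx=-11,dy=+2->D; (1,9):dx=-8,dy=+9->D
  (2,3):dx=-6,dy=-3->C; (2,4):dx=-7,dy=-8->C; (2,5):dx=-4,dy=+2->D; (2,6):dx=-2,dy=+4->D
  (2,7):dx=-1,dy=-6->C; (2,8):dx=-8,dy=-9->C; (2,9):dx=-5,dy=-2->C; (3,4):dx=-1,dy=-5->C
  (3,5):dx=+2,dy=+5->C; (3,6):dx=+4,dy=+7->C; (3,7):dx=+5,dy=-3->D; (3,8):dx=-2,dy=-6->C
  (3,9):dx=+1,dy=+1->C; (4,5):dx=+3,dy=+10->C; (4,6):dx=+5,dy=+12->C; (4,7):dx=+6,dy=+2->C
  (4,8):dx=-1,dy=-1->C; (4,9):dx=+2,dy=+6->C; (5,6):dx=+2,dy=+2->C; (5,7):dx=+3,dy=-8->D
  (5,8):dx=-4,dy=-11->C; (5,9):dx=-1,dy=-4->C; (6,7):dx=+1,dy=-10->D; (6,8):dx=-6,dy=-13->C
  (6,9):dx=-3,dy=-6->C; (7,8):dx=-7,dy=-3->C; (7,9):dx=-4,dy=+4->D; (8,9):dx=+3,dy=+7->C
Step 2: C = 22, D = 14, total pairs = 36.
Step 3: tau = (C - D)/(n(n-1)/2) = (22 - 14)/36 = 0.222222.
Step 4: Exact two-sided p-value (enumerate n! = 362880 permutations of y under H0): p = 0.476709.
Step 5: alpha = 0.05. fail to reject H0.

tau_b = 0.2222 (C=22, D=14), p = 0.476709, fail to reject H0.


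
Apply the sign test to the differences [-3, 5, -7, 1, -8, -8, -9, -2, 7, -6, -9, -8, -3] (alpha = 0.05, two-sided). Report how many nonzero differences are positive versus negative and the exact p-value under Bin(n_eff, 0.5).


Step 1: Discard zero differences. Original n = 13; n_eff = number of nonzero differences = 13.
Nonzero differences (with sign): -3, +5, -7, +1, -8, -8, -9, -2, +7, -6, -9, -8, -3
Step 2: Count signs: positive = 3, negative = 10.
Step 3: Under H0: P(positive) = 0.5, so the number of positives S ~ Bin(13, 0.5).
Step 4: Two-sided exact p-value = sum of Bin(13,0.5) probabilities at or below the observed probability = 0.092285.
Step 5: alpha = 0.05. fail to reject H0.

n_eff = 13, pos = 3, neg = 10, p = 0.092285, fail to reject H0.


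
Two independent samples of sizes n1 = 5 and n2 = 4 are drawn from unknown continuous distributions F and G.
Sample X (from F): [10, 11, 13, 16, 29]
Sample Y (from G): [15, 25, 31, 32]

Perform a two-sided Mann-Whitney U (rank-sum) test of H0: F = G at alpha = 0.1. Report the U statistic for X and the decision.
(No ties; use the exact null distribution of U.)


Step 1: Combine and sort all 9 observations; assign midranks.
sorted (value, group): (10,X), (11,X), (13,X), (15,Y), (16,X), (25,Y), (29,X), (31,Y), (32,Y)
ranks: 10->1, 11->2, 13->3, 15->4, 16->5, 25->6, 29->7, 31->8, 32->9
Step 2: Rank sum for X: R1 = 1 + 2 + 3 + 5 + 7 = 18.
Step 3: U_X = R1 - n1(n1+1)/2 = 18 - 5*6/2 = 18 - 15 = 3.
       U_Y = n1*n2 - U_X = 20 - 3 = 17.
Step 4: No ties, so the exact null distribution of U (based on enumerating the C(9,5) = 126 equally likely rank assignments) gives the two-sided p-value.
Step 5: p-value = 0.111111; compare to alpha = 0.1. fail to reject H0.

U_X = 3, p = 0.111111, fail to reject H0 at alpha = 0.1.


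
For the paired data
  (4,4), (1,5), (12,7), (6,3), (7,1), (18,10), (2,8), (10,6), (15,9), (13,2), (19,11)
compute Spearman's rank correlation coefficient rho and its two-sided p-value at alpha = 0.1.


Step 1: Rank x and y separately (midranks; no ties here).
rank(x): 4->3, 1->1, 12->7, 6->4, 7->5, 18->10, 2->2, 10->6, 15->9, 13->8, 19->11
rank(y): 4->4, 5->5, 7->7, 3->3, 1->1, 10->10, 8->8, 6->6, 9->9, 2->2, 11->11
Step 2: d_i = R_x(i) - R_y(i); compute d_i^2.
  (3-4)^2=1, (1-5)^2=16, (7-7)^2=0, (4-3)^2=1, (5-1)^2=16, (10-10)^2=0, (2-8)^2=36, (6-6)^2=0, (9-9)^2=0, (8-2)^2=36, (11-11)^2=0
sum(d^2) = 106.
Step 3: rho = 1 - 6*106 / (11*(11^2 - 1)) = 1 - 636/1320 = 0.518182.
Step 4: Under H0, t = rho * sqrt((n-2)/(1-rho^2)) = 1.8176 ~ t(9).
Step 5: Two-sided p-value from the t-distribution with 9 df = 0.102492.
Step 6: alpha = 0.1. fail to reject H0.

rho = 0.5182, p = 0.102492, fail to reject H0 at alpha = 0.1.


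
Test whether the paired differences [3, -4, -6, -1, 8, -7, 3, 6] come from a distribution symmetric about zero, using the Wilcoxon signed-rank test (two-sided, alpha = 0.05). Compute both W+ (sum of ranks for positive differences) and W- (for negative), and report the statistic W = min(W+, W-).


Step 1: Drop any zero differences (none here) and take |d_i|.
|d| = [3, 4, 6, 1, 8, 7, 3, 6]
Step 2: Midrank |d_i| (ties get averaged ranks).
ranks: |3|->2.5, |4|->4, |6|->5.5, |1|->1, |8|->8, |7|->7, |3|->2.5, |6|->5.5
Step 3: Attach original signs; sum ranks with positive sign and with negative sign.
W+ = 2.5 + 8 + 2.5 + 5.5 = 18.5
W- = 4 + 5.5 + 1 + 7 = 17.5
(Check: W+ + W- = 36 should equal n(n+1)/2 = 36.)
Step 4: Test statistic W = min(W+, W-) = 17.5.
Step 5: Ties in |d|, so use the tie-corrected normal approximation.
        E[W] = n(n+1)/4 = 8*9/4 = 18.
        Tie groups: |d|=3 (t=2), |d|=6 (t=2); sum(t^3 - t) = 12.
        Var[W] = n(n+1)(2n+1)/24 - sum(t^3-t)/48 = 1224/24 - 12/48 = 50.75.
        z = (W - E[W]) / sqrt(Var[W]) = (17.5 - 18) / 7.1239 = -0.0702.
        Two-sided p = 2*Phi(z) = 0.944045.
Step 6: alpha = 0.05. fail to reject H0.

W+ = 18.5, W- = 17.5, W = min = 17.5, p = 0.944045, fail to reject H0.


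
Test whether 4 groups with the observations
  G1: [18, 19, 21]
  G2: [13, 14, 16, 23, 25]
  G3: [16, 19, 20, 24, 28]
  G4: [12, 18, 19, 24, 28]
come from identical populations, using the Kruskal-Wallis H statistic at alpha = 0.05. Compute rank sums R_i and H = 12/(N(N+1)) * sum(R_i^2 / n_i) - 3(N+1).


Step 1: Combine all N = 18 observations and assign midranks.
sorted (value, group, rank): (12,G4,1), (13,G2,2), (14,G2,3), (16,G2,4.5), (16,G3,4.5), (18,G1,6.5), (18,G4,6.5), (19,G1,9), (19,G3,9), (19,G4,9), (20,G3,11), (21,G1,12), (23,G2,13), (24,G3,14.5), (24,G4,14.5), (25,G2,16), (28,G3,17.5), (28,G4,17.5)
Step 2: Sum ranks within each group.
R_1 = 27.5 (n_1 = 3)
R_2 = 38.5 (n_2 = 5)
R_3 = 56.5 (n_3 = 5)
R_4 = 48.5 (n_4 = 5)
Step 3: H = 12/(N(N+1)) * sum(R_i^2/n_i) - 3(N+1)
     = 12/(18*19) * (27.5^2/3 + 38.5^2/5 + 56.5^2/5 + 48.5^2/5) - 3*19
     = 0.035088 * 1657.43 - 57
     = 1.155556.
Step 4: Ties present; correction factor C = 1 - 48/(18^3 - 18) = 0.991744. Corrected H = 1.155556 / 0.991744 = 1.165175.
Step 5: Under H0, H ~ chi^2(3); p-value = 0.761368.
Step 6: alpha = 0.05. fail to reject H0.

H = 1.1652, df = 3, p = 0.761368, fail to reject H0.


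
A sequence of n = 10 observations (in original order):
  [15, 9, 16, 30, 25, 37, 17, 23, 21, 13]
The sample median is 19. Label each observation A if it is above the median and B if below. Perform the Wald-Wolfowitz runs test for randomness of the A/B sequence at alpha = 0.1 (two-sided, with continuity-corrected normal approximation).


Step 1: Compute median = 19; label A = above, B = below.
Labels in order: BBBAAABAAB  (n_A = 5, n_B = 5)
Step 2: Count runs R = 5.
Step 3: Under H0 (random ordering), E[R] = 2*n_A*n_B/(n_A+n_B) + 1 = 2*5*5/10 + 1 = 6.0000.
        Var[R] = 2*n_A*n_B*(2*n_A*n_B - n_A - n_B) / ((n_A+n_B)^2 * (n_A+n_B-1)) = 2000/900 = 2.2222.
        SD[R] = 1.4907.
Step 4: Continuity-corrected z = (R + 0.5 - E[R]) / SD[R] = (5 + 0.5 - 6.0000) / 1.4907 = -0.3354.
Step 5: Two-sided p-value via normal approximation = 2*(1 - Phi(|z|)) = 0.737316.
Step 6: alpha = 0.1. fail to reject H0.

R = 5, z = -0.3354, p = 0.737316, fail to reject H0.


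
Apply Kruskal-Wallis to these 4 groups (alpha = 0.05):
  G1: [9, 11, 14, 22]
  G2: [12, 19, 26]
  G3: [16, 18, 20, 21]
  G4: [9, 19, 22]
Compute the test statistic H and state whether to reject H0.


Step 1: Combine all N = 14 observations and assign midranks.
sorted (value, group, rank): (9,G1,1.5), (9,G4,1.5), (11,G1,3), (12,G2,4), (14,G1,5), (16,G3,6), (18,G3,7), (19,G2,8.5), (19,G4,8.5), (20,G3,10), (21,G3,11), (22,G1,12.5), (22,G4,12.5), (26,G2,14)
Step 2: Sum ranks within each group.
R_1 = 22 (n_1 = 4)
R_2 = 26.5 (n_2 = 3)
R_3 = 34 (n_3 = 4)
R_4 = 22.5 (n_4 = 3)
Step 3: H = 12/(N(N+1)) * sum(R_i^2/n_i) - 3(N+1)
     = 12/(14*15) * (22^2/4 + 26.5^2/3 + 34^2/4 + 22.5^2/3) - 3*15
     = 0.057143 * 812.833 - 45
     = 1.447619.
Step 4: Ties present; correction factor C = 1 - 18/(14^3 - 14) = 0.993407. Corrected H = 1.447619 / 0.993407 = 1.457227.
Step 5: Under H0, H ~ chi^2(3); p-value = 0.692177.
Step 6: alpha = 0.05. fail to reject H0.

H = 1.4572, df = 3, p = 0.692177, fail to reject H0.


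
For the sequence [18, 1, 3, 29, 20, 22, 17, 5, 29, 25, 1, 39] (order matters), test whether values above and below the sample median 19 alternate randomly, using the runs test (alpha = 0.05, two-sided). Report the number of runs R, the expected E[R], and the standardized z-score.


Step 1: Compute median = 19; label A = above, B = below.
Labels in order: BBBAAABBAABA  (n_A = 6, n_B = 6)
Step 2: Count runs R = 6.
Step 3: Under H0 (random ordering), E[R] = 2*n_A*n_B/(n_A+n_B) + 1 = 2*6*6/12 + 1 = 7.0000.
        Var[R] = 2*n_A*n_B*(2*n_A*n_B - n_A - n_B) / ((n_A+n_B)^2 * (n_A+n_B-1)) = 4320/1584 = 2.7273.
        SD[R] = 1.6514.
Step 4: Continuity-corrected z = (R + 0.5 - E[R]) / SD[R] = (6 + 0.5 - 7.0000) / 1.6514 = -0.3028.
Step 5: Two-sided p-value via normal approximation = 2*(1 - Phi(|z|)) = 0.762069.
Step 6: alpha = 0.05. fail to reject H0.

R = 6, z = -0.3028, p = 0.762069, fail to reject H0.


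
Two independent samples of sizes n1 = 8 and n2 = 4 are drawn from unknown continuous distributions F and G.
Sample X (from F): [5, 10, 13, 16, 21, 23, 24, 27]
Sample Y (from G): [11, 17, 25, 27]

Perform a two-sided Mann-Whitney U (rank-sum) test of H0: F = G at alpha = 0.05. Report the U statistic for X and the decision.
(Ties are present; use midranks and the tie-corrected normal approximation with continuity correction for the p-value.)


Step 1: Combine and sort all 12 observations; assign midranks.
sorted (value, group): (5,X), (10,X), (11,Y), (13,X), (16,X), (17,Y), (21,X), (23,X), (24,X), (25,Y), (27,X), (27,Y)
ranks: 5->1, 10->2, 11->3, 13->4, 16->5, 17->6, 21->7, 23->8, 24->9, 25->10, 27->11.5, 27->11.5
Step 2: Rank sum for X: R1 = 1 + 2 + 4 + 5 + 7 + 8 + 9 + 11.5 = 47.5.
Step 3: U_X = R1 - n1(n1+1)/2 = 47.5 - 8*9/2 = 47.5 - 36 = 11.5.
       U_Y = n1*n2 - U_X = 32 - 11.5 = 20.5.
Step 4: Ties are present, so use the tie-corrected normal approximation (with continuity correction) for the p-value.
Step 5: p-value = 0.496152; compare to alpha = 0.05. fail to reject H0.

U_X = 11.5, p = 0.496152, fail to reject H0 at alpha = 0.05.


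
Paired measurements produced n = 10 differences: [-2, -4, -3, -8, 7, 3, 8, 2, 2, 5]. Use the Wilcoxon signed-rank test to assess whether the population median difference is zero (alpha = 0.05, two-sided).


Step 1: Drop any zero differences (none here) and take |d_i|.
|d| = [2, 4, 3, 8, 7, 3, 8, 2, 2, 5]
Step 2: Midrank |d_i| (ties get averaged ranks).
ranks: |2|->2, |4|->6, |3|->4.5, |8|->9.5, |7|->8, |3|->4.5, |8|->9.5, |2|->2, |2|->2, |5|->7
Step 3: Attach original signs; sum ranks with positive sign and with negative sign.
W+ = 8 + 4.5 + 9.5 + 2 + 2 + 7 = 33
W- = 2 + 6 + 4.5 + 9.5 = 22
(Check: W+ + W- = 55 should equal n(n+1)/2 = 55.)
Step 4: Test statistic W = min(W+, W-) = 22.
Step 5: Ties in |d|, so use the tie-corrected normal approximation.
        E[W] = n(n+1)/4 = 10*11/4 = 27.5.
        Tie groups: |d|=2 (t=3), |d|=3 (t=2), |d|=8 (t=2); sum(t^3 - t) = 36.
        Var[W] = n(n+1)(2n+1)/24 - sum(t^3-t)/48 = 2310/24 - 36/48 = 95.5.
        z = (W - E[W]) / sqrt(Var[W]) = (22 - 27.5) / 9.7724 = -0.5628.
        Two-sided p = 2*Phi(z) = 0.573565.
Step 6: alpha = 0.05. fail to reject H0.

W+ = 33, W- = 22, W = min = 22, p = 0.573565, fail to reject H0.
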